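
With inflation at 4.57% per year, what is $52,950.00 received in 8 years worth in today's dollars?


Formula: Real value = nominal / (1 + inflation)^years
Price level: (1 + 0.0457)^8 = 1.429739
Real value = $52,950.00 / 1.429739 = $37,034.72

$37,034.72


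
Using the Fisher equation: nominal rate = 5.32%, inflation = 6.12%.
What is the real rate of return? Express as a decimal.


Formula: (1 + r_real) = (1 + r_nom) / (1 + inflation)
Substituting: (1 + r_real) = 1.0532 / 1.0612
(1 + r_real) = 0.992461
r_real = 0.992461 - 1 = -0.007539

-0.007539


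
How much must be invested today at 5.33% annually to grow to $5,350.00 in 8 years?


Formula: PV = FV / (1 + r)^n
Substituting: PV = $5,350.00 / (1 + 0.0533)^8
Discount factor: (1.0533)^8 = 1.515014
PV = $5,350.00 / 1.515014 = $3,531.32

$3,531.32


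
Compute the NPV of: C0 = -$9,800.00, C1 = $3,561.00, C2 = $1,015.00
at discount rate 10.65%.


Formula: NPV = C0 + C1/(1+r) + C2/(1+r)^2
Discount C1: $3,561.00 / (1 + 0.1065) = $3,218.26
Discount C2: $1,015.00 / (1 + 0.1065)^2 = $829.02
NPV = -$9,800.00 + $3,218.26 + $829.02 = -$5,752.73

-$5,752.73


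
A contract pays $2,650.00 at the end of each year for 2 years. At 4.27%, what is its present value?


Formula: PV = PMT * (1 - (1+r)^(-n)) / r
Discount factor: (1 + 0.0427)^(-2) = 0.919774
Bracket: 1 - 0.919774 = 0.080226
PV = $2,650.00 * 0.080226 / 0.0427 = $4,978.88

$4,978.88


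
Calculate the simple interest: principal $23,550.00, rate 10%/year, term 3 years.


Formula: I = P * r * t
Substituting: I = $23,550.00 * 0.1 * 3
Step: I = $23,550.00 * 0.3
I = $7,065.00

$7,065.00


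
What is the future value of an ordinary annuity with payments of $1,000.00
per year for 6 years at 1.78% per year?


Formula: FV = PMT * ((1+r)^n - 1) / r
Growth factor: (1 + 0.0178)^6 = 1.111667
Numerator: 1.111667 - 1 = 0.111667
FV = $1,000.00 * 0.111667 / 0.0178 = $6,273.42

$6,273.42


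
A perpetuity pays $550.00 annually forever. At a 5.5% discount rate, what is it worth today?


Formula: PV = C / r
Substituting: PV = $550.00 / 0.055
PV = $10,000.00

$10,000.00


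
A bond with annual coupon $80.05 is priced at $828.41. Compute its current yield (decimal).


Formula: Current yield = annual coupon / price
Substituting: CY = $80.05 / $828.41
CY = 0.096631

0.096631


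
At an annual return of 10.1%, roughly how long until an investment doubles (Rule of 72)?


Formula: Years ≈ 72 / r
Substituting: Years ≈ 72 / 10.1
Years ≈ 7.1

7.1 years


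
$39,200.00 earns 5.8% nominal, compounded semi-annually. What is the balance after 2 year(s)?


Formula: FV = P * (1 + r/m)^(m*t)
Period rate: r/m = 0.058 / 2 = 0.029
Total periods: m*t = 2 * 2 = 4
Growth factor: (1 + 0.029)^4 = 1.121144
FV = $39,200.00 * 1.121144 = $43,948.86

$43,948.86


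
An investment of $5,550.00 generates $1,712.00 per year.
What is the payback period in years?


Formula: Payback = investment / annual cash flow
Substituting: Payback = $5,550.00 / $1,712.00
Payback = 3.2418 years

3.2418 years


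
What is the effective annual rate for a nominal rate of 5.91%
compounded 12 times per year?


Formula: EAR = (1 + r/m)^m - 1
Period rate: r/m = 0.0591 / 12 = 0.004925
Compounding: (1 + 0.004925)^12 = 1.060727
EAR = 1.060727 - 1 = 0.060727

0.060727


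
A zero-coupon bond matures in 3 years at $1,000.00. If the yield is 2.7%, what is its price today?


Formula: Price = FV / (1 + r)^n
Substituting: Price = $1,000.00 / (1 + 0.027)^3
Discount factor: (1.027)^3 = 1.083207
Price = $1,000.00 / 1.083207 = $923.18

$923.18


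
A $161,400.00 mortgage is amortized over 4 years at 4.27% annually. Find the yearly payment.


Formula: PMT = PV * r / (1 - (1+r)^(-n))
Denominator: 1 - (1 + 0.0427)^(-4) = 0.154015
Numerator: $161,400.00 * 0.0427 = 6891.78
PMT = 6891.78 / 0.154015 = $44,747.37

$44,747.37


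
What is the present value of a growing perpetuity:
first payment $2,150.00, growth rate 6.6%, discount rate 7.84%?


Formula: PV = C / (r - g)
Spread: r - g = 0.0784 - 0.066 = 0.0124
Substituting: PV = $2,150.00 / 0.0124
PV = $173,387.10

$173,387.10


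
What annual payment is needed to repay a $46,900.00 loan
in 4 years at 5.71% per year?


Formula: PMT = PV * r / (1 - (1+r)^(-n))
Denominator: 1 - (1 + 0.0571)^(-4) = 0.199179
Numerator: $46,900.00 * 0.0571 = 2677.99
PMT = 2677.99 / 0.199179 = $13,445.17

$13,445.17


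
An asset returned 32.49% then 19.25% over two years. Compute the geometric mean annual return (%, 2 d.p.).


Formula: Geometric mean = ((1+r1)*(1+r2))^(1/2) - 1
Product: (1 + 0.3249) * (1 + 0.1925) = 1.3249 * 1.1925 = 1.579943
Square root: 1.579943^0.5 = 1.256958
Geometric mean = 1.256958 - 1 = 0.256958
As percentage: 25.70%

25.70%


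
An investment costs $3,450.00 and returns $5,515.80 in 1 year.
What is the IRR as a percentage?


Formula: IRR = C1/C0 - 1
Substituting: IRR = $5,515.80 / $3,450.00 - 1
Ratio: 1.598783 - 1 = 0.598783
IRR = 59.8783%

59.8783%


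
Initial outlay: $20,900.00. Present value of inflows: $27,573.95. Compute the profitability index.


Formula: PI = PV(cash flows) / initial investment
Substituting: PI = $27,573.95 / $20,900.00
PI = 1.3193

1.3193


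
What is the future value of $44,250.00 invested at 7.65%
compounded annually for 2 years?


Formula: FV = P * (1 + r)^n
Substituting: FV = $44,250.00 * (1 + 0.0765)^2
Growth factor: (1.0765)^2 = 1.158852
FV = $44,250.00 * 1.158852 = $51,279.21

$51,279.21


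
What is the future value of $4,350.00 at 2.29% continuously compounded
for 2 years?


Formula: FV = P * e^(r*t)
Exponent: r*t = 0.0229 * 2 = 0.0458
e^(0.0458) = 1.046865
FV = $4,350.00 * 1.046865 = $4,553.86

$4,553.86


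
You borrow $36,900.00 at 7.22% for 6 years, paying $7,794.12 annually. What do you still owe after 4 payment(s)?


Formula: Balance = PV*(1+r)^k - PMT*((1+r)^k - 1)/r
Growth: (1 + 0.0722)^4 = 1.32161
Accumulated factor: ((1+r)^k - 1)/r = 4.454428
Balance = $36,900.00 * 1.32161 - $7,794.12 * 4.454428
Balance = $14,049.05

$14,049.05


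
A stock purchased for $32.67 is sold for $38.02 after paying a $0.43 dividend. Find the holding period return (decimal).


Formula: HPR = (P1 - P0 + D) / P0
Gain: $38.02 - $32.67 + $0.43 = $5.78
HPR = $5.78 / $32.67 = 0.1769

0.1769


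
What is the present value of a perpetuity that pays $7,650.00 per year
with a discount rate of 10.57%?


Formula: PV = C / r
Substituting: PV = $7,650.00 / 0.1057
PV = $72,374.65

$72,374.65


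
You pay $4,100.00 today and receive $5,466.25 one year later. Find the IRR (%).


Formula: IRR = C1/C0 - 1
Substituting: IRR = $5,466.25 / $4,100.00 - 1
Ratio: 1.333232 - 1 = 0.333232
IRR = 33.3232%

33.3232%


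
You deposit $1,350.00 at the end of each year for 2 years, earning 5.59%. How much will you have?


Formula: FV = PMT * ((1+r)^n - 1) / r
Growth factor: (1 + 0.0559)^2 = 1.114925
Numerator: 1.114925 - 1 = 0.114925
FV = $1,350.00 * 0.114925 / 0.0559 = $2,775.47

$2,775.47


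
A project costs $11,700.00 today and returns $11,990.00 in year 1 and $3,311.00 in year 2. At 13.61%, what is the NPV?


Formula: NPV = C0 + C1/(1+r) + C2/(1+r)^2
Discount C1: $11,990.00 / (1 + 0.1361) = $10,553.65
Discount C2: $3,311.00 / (1 + 0.1361)^2 = $2,565.23
NPV = -$11,700.00 + $10,553.65 + $2,565.23 = $1,418.88

$1,418.88


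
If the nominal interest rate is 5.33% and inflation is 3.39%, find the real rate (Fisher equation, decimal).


Formula: (1 + r_real) = (1 + r_nom) / (1 + inflation)
Substituting: (1 + r_real) = 1.0533 / 1.0339
(1 + r_real) = 1.018764
r_real = 1.018764 - 1 = 0.018764

0.018764


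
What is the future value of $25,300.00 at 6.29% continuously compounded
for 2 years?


Formula: FV = P * e^(r*t)
Exponent: r*t = 0.0629 * 2 = 0.1258
e^(0.1258) = 1.134055
FV = $25,300.00 * 1.134055 = $28,691.60

$28,691.60


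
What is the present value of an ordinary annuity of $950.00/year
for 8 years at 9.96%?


Formula: PV = PMT * (1 - (1+r)^(-n)) / r
Discount factor: (1 + 0.0996)^(-8) = 0.467867
Bracket: 1 - 0.467867 = 0.532133
PV = $950.00 * 0.532133 / 0.0996 = $5,075.57

$5,075.57


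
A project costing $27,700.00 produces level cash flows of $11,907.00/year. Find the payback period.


Formula: Payback = investment / annual cash flow
Substituting: Payback = $27,700.00 / $11,907.00
Payback = 2.3264 years

2.3264 years


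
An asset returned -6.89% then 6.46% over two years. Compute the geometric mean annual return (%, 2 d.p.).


Formula: Geometric mean = ((1+r1)*(1+r2))^(1/2) - 1
Product: (1 + -0.0689) * (1 + 0.0646) = 0.9311 * 1.0646 = 0.991249
Square root: 0.991249^0.5 = 0.995615
Geometric mean = 0.995615 - 1 = -0.004385
As percentage: -0.44%

-0.44%


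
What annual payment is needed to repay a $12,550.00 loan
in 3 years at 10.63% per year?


Formula: PMT = PV * r / (1 - (1+r)^(-n))
Denominator: 1 - (1 + 0.1063)^(-3) = 0.261448
Numerator: $12,550.00 * 0.1063 = 1334.065
PMT = 1334.065 / 0.261448 = $5,102.61

$5,102.61


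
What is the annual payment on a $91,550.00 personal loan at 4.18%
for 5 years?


Formula: PMT = PV * r / (1 - (1+r)^(-n))
Denominator: 1 - (1 + 0.0418)^(-5) = 0.185149
Numerator: $91,550.00 * 0.0418 = 3826.79
PMT = 3826.79 / 0.185149 = $20,668.71

$20,668.71


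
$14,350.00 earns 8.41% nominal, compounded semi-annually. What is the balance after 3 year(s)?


Formula: FV = P * (1 + r/m)^(m*t)
Period rate: r/m = 0.0841 / 2 = 0.04205
Total periods: m*t = 2 * 3 = 6
Growth factor: (1 + 0.04205)^6 = 1.280358
FV = $14,350.00 * 1.280358 = $18,373.13

$18,373.13


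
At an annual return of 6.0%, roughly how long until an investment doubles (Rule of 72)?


Formula: Years ≈ 72 / r
Substituting: Years ≈ 72 / 6.0
Years ≈ 12.0

12.0 years


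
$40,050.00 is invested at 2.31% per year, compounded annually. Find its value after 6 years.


Formula: FV = P * (1 + r)^n
Substituting: FV = $40,050.00 * (1 + 0.0231)^6
Growth factor: (1.0231)^6 = 1.146855
FV = $40,050.00 * 1.146855 = $45,931.54

$45,931.54


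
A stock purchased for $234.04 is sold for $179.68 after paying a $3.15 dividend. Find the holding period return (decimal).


Formula: HPR = (P1 - P0 + D) / P0
Gain: $179.68 - $234.04 + $3.15 = -$51.21
HPR = -$51.21 / $234.04 = -0.2188

-0.2188


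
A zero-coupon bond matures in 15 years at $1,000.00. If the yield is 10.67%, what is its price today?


Formula: Price = FV / (1 + r)^n
Substituting: Price = $1,000.00 / (1 + 0.1067)^15
Discount factor: (1.1067)^15 = 4.575606
Price = $1,000.00 / 4.575606 = $218.55

$218.55


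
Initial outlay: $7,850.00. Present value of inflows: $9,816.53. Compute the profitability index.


Formula: PI = PV(cash flows) / initial investment
Substituting: PI = $9,816.53 / $7,850.00
PI = 1.2505

1.2505


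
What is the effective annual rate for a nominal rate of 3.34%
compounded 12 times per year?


Formula: EAR = (1 + r/m)^m - 1
Period rate: r/m = 0.0334 / 12 = 0.002783
Compounding: (1 + 0.002783)^12 = 1.033916
EAR = 1.033916 - 1 = 0.033916

0.033916


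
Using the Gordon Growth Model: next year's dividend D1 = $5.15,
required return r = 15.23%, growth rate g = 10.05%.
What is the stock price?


Formula: P = D1 / (r - g)
Spread: r - g = 0.1523 - 0.1005 = 0.0518
Substituting: P = $5.15 / 0.0518
P = $99.42

$99.42


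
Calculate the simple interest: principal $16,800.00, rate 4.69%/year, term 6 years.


Formula: I = P * r * t
Substituting: I = $16,800.00 * 0.0469 * 6
Step: I = $16,800.00 * 0.2814
I = $4,727.52

$4,727.52


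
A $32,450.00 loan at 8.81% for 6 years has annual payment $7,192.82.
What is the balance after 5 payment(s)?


Formula: Balance = PV*(1+r)^k - PMT*((1+r)^k - 1)/r
Growth: (1 + 0.0881)^5 = 1.525261
Accumulated factor: ((1+r)^k - 1)/r = 5.962095
Balance = $32,450.00 * 1.525261 - $7,192.82 * 5.962095
Balance = $6,610.43

$6,610.43


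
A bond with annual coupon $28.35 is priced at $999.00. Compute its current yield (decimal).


Formula: Current yield = annual coupon / price
Substituting: CY = $28.35 / $999.00
CY = 0.028378

0.028378


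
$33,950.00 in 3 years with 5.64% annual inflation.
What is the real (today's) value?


Formula: Real value = nominal / (1 + inflation)^years
Price level: (1 + 0.0564)^3 = 1.178922
Real value = $33,950.00 / 1.178922 = $28,797.49

$28,797.49


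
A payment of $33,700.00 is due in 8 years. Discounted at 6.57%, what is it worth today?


Formula: PV = FV / (1 + r)^n
Substituting: PV = $33,700.00 / (1 + 0.0657)^8
Discount factor: (1.0657)^8 = 1.663718
PV = $33,700.00 / 1.663718 = $20,255.84

$20,255.84


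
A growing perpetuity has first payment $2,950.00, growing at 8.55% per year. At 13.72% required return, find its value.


Formula: PV = C / (r - g)
Spread: r - g = 0.1372 - 0.0855 = 0.0517
Substituting: PV = $2,950.00 / 0.0517
PV = $57,059.96

$57,059.96


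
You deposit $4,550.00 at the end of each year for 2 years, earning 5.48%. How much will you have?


Formula: FV = PMT * ((1+r)^n - 1) / r
Growth factor: (1 + 0.0548)^2 = 1.112603
Numerator: 1.112603 - 1 = 0.112603
FV = $4,550.00 * 0.112603 / 0.0548 = $9,349.34

$9,349.34


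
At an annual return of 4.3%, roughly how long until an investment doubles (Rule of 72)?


Formula: Years ≈ 72 / r
Substituting: Years ≈ 72 / 4.3
Years ≈ 16.7

16.7 years


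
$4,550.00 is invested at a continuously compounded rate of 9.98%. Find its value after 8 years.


Formula: FV = P * e^(r*t)
Exponent: r*t = 0.0998 * 8 = 0.7984
e^(0.7984) = 2.221983
FV = $4,550.00 * 2.221983 = $10,110.02

$10,110.02


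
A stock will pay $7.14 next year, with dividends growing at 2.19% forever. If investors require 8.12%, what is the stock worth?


Formula: P = D1 / (r - g)
Spread: r - g = 0.0812 - 0.0219 = 0.0593
Substituting: P = $7.14 / 0.0593
P = $120.40

$120.40


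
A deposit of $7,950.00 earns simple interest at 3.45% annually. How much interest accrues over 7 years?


Formula: I = P * r * t
Substituting: I = $7,950.00 * 0.0345 * 7
Step: I = $7,950.00 * 0.2415
I = $1,919.93

$1,919.93


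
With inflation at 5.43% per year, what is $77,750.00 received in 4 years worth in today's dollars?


Formula: Real value = nominal / (1 + inflation)^years
Price level: (1 + 0.0543)^4 = 1.23554
Real value = $77,750.00 / 1.23554 = $62,927.95

$62,927.95


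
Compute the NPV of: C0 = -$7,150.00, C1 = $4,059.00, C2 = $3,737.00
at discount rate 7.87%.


Formula: NPV = C0 + C1/(1+r) + C2/(1+r)^2
Discount C1: $4,059.00 / (1 + 0.0787) = $3,762.86
Discount C2: $3,737.00 / (1 + 0.0787)^2 = $3,211.60
NPV = -$7,150.00 + $3,762.86 + $3,211.60 = -$175.54

-$175.54


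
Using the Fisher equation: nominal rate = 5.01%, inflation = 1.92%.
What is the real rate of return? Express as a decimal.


Formula: (1 + r_real) = (1 + r_nom) / (1 + inflation)
Substituting: (1 + r_real) = 1.0501 / 1.0192
(1 + r_real) = 1.030318
r_real = 1.030318 - 1 = 0.030318

0.030318


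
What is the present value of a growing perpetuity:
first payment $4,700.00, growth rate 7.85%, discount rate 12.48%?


Formula: PV = C / (r - g)
Spread: r - g = 0.1248 - 0.0785 = 0.0463
Substituting: PV = $4,700.00 / 0.0463
PV = $101,511.88

$101,511.88


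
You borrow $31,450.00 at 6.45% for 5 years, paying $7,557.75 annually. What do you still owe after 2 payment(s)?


Formula: Balance = PV*(1+r)^k - PMT*((1+r)^k - 1)/r
Growth: (1 + 0.0645)^2 = 1.13316
Accumulated factor: ((1+r)^k - 1)/r = 2.0645
Balance = $31,450.00 * 1.13316 - $7,557.75 * 2.0645
Balance = $20,034.91

$20,034.91


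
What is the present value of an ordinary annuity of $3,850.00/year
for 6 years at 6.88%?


Formula: PV = PMT * (1 - (1+r)^(-n)) / r
Discount factor: (1 + 0.0688)^(-6) = 0.670844
Bracket: 1 - 0.670844 = 0.329156
PV = $3,850.00 * 0.329156 / 0.0688 = $18,419.36

$18,419.36


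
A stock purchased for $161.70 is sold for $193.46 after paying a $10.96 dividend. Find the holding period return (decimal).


Formula: HPR = (P1 - P0 + D) / P0
Gain: $193.46 - $161.70 + $10.96 = $42.72
HPR = $42.72 / $161.70 = 0.2642

0.2642


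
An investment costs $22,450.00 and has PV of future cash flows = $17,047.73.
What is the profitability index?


Formula: PI = PV(cash flows) / initial investment
Substituting: PI = $17,047.73 / $22,450.00
PI = 0.7594

0.7594


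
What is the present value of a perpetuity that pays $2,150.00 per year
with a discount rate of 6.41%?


Formula: PV = C / r
Substituting: PV = $2,150.00 / 0.0641
PV = $33,541.34

$33,541.34


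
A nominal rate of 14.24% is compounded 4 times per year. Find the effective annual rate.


Formula: EAR = (1 + r/m)^m - 1
Period rate: r/m = 0.1424 / 4 = 0.0356
Compounding: (1 + 0.0356)^4 = 1.150186
EAR = 1.150186 - 1 = 0.150186

0.150186


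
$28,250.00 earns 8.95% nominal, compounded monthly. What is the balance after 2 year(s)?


Formula: FV = P * (1 + r/m)^(m*t)
Period rate: r/m = 0.0895 / 12 = 0.007458
Total periods: m*t = 12 * 2 = 24
Growth factor: (1 + 0.007458)^24 = 1.195227
FV = $28,250.00 * 1.195227 = $33,765.15

$33,765.15


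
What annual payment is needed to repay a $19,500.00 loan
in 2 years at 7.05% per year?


Formula: PMT = PV * r / (1 - (1+r)^(-n))
Denominator: 1 - (1 + 0.0705)^(-2) = 0.127377
Numerator: $19,500.00 * 0.0705 = 1374.75
PMT = 1374.75 / 0.127377 = $10,792.76

$10,792.76


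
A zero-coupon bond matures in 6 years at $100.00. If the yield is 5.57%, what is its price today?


Formula: Price = FV / (1 + r)^n
Substituting: Price = $100.00 / (1 + 0.0557)^6
Discount factor: (1.0557)^6 = 1.384341
Price = $100.00 / 1.384341 = $72.24

$72.24


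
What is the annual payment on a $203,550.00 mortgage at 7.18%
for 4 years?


Formula: PMT = PV * r / (1 - (1+r)^(-n))
Denominator: 1 - (1 + 0.0718)^(-4) = 0.242217
Numerator: $203,550.00 * 0.0718 = 14614.89
PMT = 14614.89 / 0.242217 = $60,338.06

$60,338.06


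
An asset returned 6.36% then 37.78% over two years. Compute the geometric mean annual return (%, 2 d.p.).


Formula: Geometric mean = ((1+r1)*(1+r2))^(1/2) - 1
Product: (1 + 0.0636) * (1 + 0.3778) = 1.0636 * 1.3778 = 1.465428
Square root: 1.465428^0.5 = 1.210549
Geometric mean = 1.210549 - 1 = 0.210549
As percentage: 21.05%

21.05%


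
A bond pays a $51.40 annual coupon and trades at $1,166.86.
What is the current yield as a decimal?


Formula: Current yield = annual coupon / price
Substituting: CY = $51.40 / $1,166.86
CY = 0.04405

0.04405


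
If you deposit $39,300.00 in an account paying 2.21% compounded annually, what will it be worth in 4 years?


Formula: FV = P * (1 + r)^n
Substituting: FV = $39,300.00 * (1 + 0.0221)^4
Growth factor: (1.0221)^4 = 1.091374
FV = $39,300.00 * 1.091374 = $42,890.99

$42,890.99


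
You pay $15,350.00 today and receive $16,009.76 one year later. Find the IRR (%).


Formula: IRR = C1/C0 - 1
Substituting: IRR = $16,009.76 / $15,350.00 - 1
Ratio: 1.042981 - 1 = 0.042981
IRR = 4.2981%

4.2981%


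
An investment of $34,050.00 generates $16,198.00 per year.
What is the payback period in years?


Formula: Payback = investment / annual cash flow
Substituting: Payback = $34,050.00 / $16,198.00
Payback = 2.1021 years

2.1021 years


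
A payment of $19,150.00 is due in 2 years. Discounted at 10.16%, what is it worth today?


Formula: PV = FV / (1 + r)^n
Substituting: PV = $19,150.00 / (1 + 0.1016)^2
Discount factor: (1.1016)^2 = 1.213523
PV = $19,150.00 / 1.213523 = $15,780.51

$15,780.51


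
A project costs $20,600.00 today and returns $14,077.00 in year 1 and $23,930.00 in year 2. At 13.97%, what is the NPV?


Formula: NPV = C0 + C1/(1+r) + C2/(1+r)^2
Discount C1: $14,077.00 / (1 + 0.1397) = $12,351.50
Discount C2: $23,930.00 / (1 + 0.1397)^2 = $18,423.05
NPV = -$20,600.00 + $12,351.50 + $18,423.05 = $10,174.55

$10,174.55


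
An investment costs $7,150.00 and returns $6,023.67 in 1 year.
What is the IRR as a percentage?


Formula: IRR = C1/C0 - 1
Substituting: IRR = $6,023.67 / $7,150.00 - 1
Ratio: 0.842471 - 1 = -0.157529
IRR = -15.7529%

-15.7529%


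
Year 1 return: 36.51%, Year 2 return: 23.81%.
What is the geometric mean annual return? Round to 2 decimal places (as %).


Formula: Geometric mean = ((1+r1)*(1+r2))^(1/2) - 1
Product: (1 + 0.3651) * (1 + 0.2381) = 1.3651 * 1.2381 = 1.69013
Square root: 1.69013^0.5 = 1.30005
Geometric mean = 1.30005 - 1 = 0.30005
As percentage: 30.01%

30.01%


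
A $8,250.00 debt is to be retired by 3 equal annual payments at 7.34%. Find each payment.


Formula: PMT = PV * r / (1 - (1+r)^(-n))
Denominator: 1 - (1 + 0.0734)^(-3) = 0.191434
Numerator: $8,250.00 * 0.0734 = 605.55
PMT = 605.55 / 0.191434 = $3,163.22

$3,163.22


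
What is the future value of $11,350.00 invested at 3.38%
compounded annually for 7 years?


Formula: FV = P * (1 + r)^n
Substituting: FV = $11,350.00 * (1 + 0.0338)^7
Growth factor: (1.0338)^7 = 1.261989
FV = $11,350.00 * 1.261989 = $14,323.58

$14,323.58


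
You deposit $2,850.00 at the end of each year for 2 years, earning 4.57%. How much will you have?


Formula: FV = PMT * ((1+r)^n - 1) / r
Growth factor: (1 + 0.0457)^2 = 1.093488
Numerator: 1.093488 - 1 = 0.093488
FV = $2,850.00 * 0.093488 / 0.0457 = $5,830.25

$5,830.25


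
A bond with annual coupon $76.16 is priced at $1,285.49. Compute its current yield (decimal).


Formula: Current yield = annual coupon / price
Substituting: CY = $76.16 / $1,285.49
CY = 0.059246

0.059246


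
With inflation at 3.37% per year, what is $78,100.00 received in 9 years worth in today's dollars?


Formula: Real value = nominal / (1 + inflation)^years
Price level: (1 + 0.0337)^9 = 1.347568
Real value = $78,100.00 / 1.347568 = $57,956.26

$57,956.26


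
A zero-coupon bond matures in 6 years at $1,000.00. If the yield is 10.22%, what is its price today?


Formula: Price = FV / (1 + r)^n
Substituting: Price = $1,000.00 / (1 + 0.1022)^6
Discount factor: (1.1022)^6 = 1.792926
Price = $1,000.00 / 1.792926 = $557.75

$557.75


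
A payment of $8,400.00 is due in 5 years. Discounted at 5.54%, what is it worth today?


Formula: PV = FV / (1 + r)^n
Substituting: PV = $8,400.00 / (1 + 0.0554)^5
Discount factor: (1.0554)^5 = 1.30944
PV = $8,400.00 / 1.30944 = $6,414.96

$6,414.96


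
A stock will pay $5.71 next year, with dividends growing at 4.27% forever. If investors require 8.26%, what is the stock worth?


Formula: P = D1 / (r - g)
Spread: r - g = 0.0826 - 0.0427 = 0.0399
Substituting: P = $5.71 / 0.0399
P = $143.11

$143.11


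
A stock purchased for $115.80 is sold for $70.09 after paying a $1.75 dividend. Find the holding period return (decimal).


Formula: HPR = (P1 - P0 + D) / P0
Gain: $70.09 - $115.80 + $1.75 = -$43.96
HPR = -$43.96 / $115.80 = -0.3796

-0.3796


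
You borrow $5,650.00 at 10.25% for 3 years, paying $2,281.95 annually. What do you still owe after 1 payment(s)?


Formula: Balance = PV*(1+r)^k - PMT*((1+r)^k - 1)/r
Growth: (1 + 0.1025)^1 = 1.1025
Accumulated factor: ((1+r)^k - 1)/r = 1.0
Balance = $5,650.00 * 1.1025 - $2,281.95 * 1.0
Balance = $3,947.18

$3,947.18


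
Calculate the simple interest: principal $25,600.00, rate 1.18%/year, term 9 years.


Formula: I = P * r * t
Substituting: I = $25,600.00 * 0.0118 * 9
Step: I = $25,600.00 * 0.1062
I = $2,718.72

$2,718.72


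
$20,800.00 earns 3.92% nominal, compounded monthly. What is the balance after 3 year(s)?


Formula: FV = P * (1 + r/m)^(m*t)
Period rate: r/m = 0.0392 / 12 = 0.003267
Total periods: m*t = 12 * 3 = 36
Growth factor: (1 + 0.003267)^36 = 1.124579
FV = $20,800.00 * 1.124579 = $23,391.23

$23,391.23


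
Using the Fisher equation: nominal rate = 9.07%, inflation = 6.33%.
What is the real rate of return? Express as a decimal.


Formula: (1 + r_real) = (1 + r_nom) / (1 + inflation)
Substituting: (1 + r_real) = 1.0907 / 1.0633
(1 + r_real) = 1.025769
r_real = 1.025769 - 1 = 0.025769

0.025769


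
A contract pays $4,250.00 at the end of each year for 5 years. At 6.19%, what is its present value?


Formula: PV = PMT * (1 - (1+r)^(-n)) / r
Discount factor: (1 + 0.0619)^(-5) = 0.740597
Bracket: 1 - 0.740597 = 0.259403
PV = $4,250.00 * 0.259403 / 0.0619 = $17,810.39

$17,810.39


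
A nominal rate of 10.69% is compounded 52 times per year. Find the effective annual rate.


Formula: EAR = (1 + r/m)^m - 1
Period rate: r/m = 0.1069 / 52 = 0.002056
Compounding: (1 + 0.002056)^52 = 1.112701
EAR = 1.112701 - 1 = 0.112701

0.112701


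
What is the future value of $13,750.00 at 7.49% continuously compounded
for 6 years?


Formula: FV = P * e^(r*t)
Exponent: r*t = 0.0749 * 6 = 0.4494
e^(0.4494) = 1.567371
FV = $13,750.00 * 1.567371 = $21,551.36

$21,551.36


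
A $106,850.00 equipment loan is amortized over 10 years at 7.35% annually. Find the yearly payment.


Formula: PMT = PV * r / (1 - (1+r)^(-n))
Denominator: 1 - (1 + 0.0735)^(-10) = 0.507984
Numerator: $106,850.00 * 0.0735 = 7853.475
PMT = 7853.475 / 0.507984 = $15,460.09

$15,460.09


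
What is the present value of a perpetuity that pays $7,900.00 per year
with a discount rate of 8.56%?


Formula: PV = C / r
Substituting: PV = $7,900.00 / 0.0856
PV = $92,289.72

$92,289.72


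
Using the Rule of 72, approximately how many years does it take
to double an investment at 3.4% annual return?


Formula: Years ≈ 72 / r
Substituting: Years ≈ 72 / 3.4
Years ≈ 21.2

21.2 years


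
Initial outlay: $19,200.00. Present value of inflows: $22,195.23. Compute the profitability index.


Formula: PI = PV(cash flows) / initial investment
Substituting: PI = $22,195.23 / $19,200.00
PI = 1.156

1.156


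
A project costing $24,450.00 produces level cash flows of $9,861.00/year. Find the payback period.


Formula: Payback = investment / annual cash flow
Substituting: Payback = $24,450.00 / $9,861.00
Payback = 2.4795 years

2.4795 years


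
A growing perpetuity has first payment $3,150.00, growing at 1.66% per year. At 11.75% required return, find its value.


Formula: PV = C / (r - g)
Spread: r - g = 0.1175 - 0.0166 = 0.1009
Substituting: PV = $3,150.00 / 0.1009
PV = $31,219.03

$31,219.03


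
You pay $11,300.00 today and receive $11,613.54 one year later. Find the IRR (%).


Formula: IRR = C1/C0 - 1
Substituting: IRR = $11,613.54 / $11,300.00 - 1
Ratio: 1.027747 - 1 = 0.027747
IRR = 2.7747%

2.7747%


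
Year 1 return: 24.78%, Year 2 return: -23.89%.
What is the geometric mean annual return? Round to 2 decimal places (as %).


Formula: Geometric mean = ((1+r1)*(1+r2))^(1/2) - 1
Product: (1 + 0.2478) * (1 + -0.2389) = 1.2478 * 0.7611 = 0.949701
Square root: 0.949701^0.5 = 0.974526
Geometric mean = 0.974526 - 1 = -0.025474
As percentage: -2.55%

-2.55%


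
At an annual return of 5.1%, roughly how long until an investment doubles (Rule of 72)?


Formula: Years ≈ 72 / r
Substituting: Years ≈ 72 / 5.1
Years ≈ 14.1

14.1 years


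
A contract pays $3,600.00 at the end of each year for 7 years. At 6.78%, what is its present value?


Formula: PV = PMT * (1 - (1+r)^(-n)) / r
Discount factor: (1 + 0.0678)^(-7) = 0.631787
Bracket: 1 - 0.631787 = 0.368213
PV = $3,600.00 * 0.368213 / 0.0678 = $19,551.14

$19,551.14


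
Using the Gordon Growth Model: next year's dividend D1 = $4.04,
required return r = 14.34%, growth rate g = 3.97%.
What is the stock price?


Formula: P = D1 / (r - g)
Spread: r - g = 0.1434 - 0.0397 = 0.1037
Substituting: P = $4.04 / 0.1037
P = $38.96

$38.96


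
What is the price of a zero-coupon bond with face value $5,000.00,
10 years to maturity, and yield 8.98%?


Formula: Price = FV / (1 + r)^n
Substituting: Price = $5,000.00 / (1 + 0.0898)^10
Discount factor: (1.0898)^10 = 2.363023
Price = $5,000.00 / 2.363023 = $2,115.93

$2,115.93


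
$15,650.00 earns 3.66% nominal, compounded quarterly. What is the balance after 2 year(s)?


Formula: FV = P * (1 + r/m)^(m*t)
Period rate: r/m = 0.0366 / 4 = 0.00915
Total periods: m*t = 4 * 2 = 8
Growth factor: (1 + 0.00915)^8 = 1.075588
FV = $15,650.00 * 1.075588 = $16,832.95

$16,832.95


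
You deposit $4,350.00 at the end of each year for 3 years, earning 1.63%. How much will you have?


Formula: FV = PMT * ((1+r)^n - 1) / r
Growth factor: (1 + 0.0163)^3 = 1.049701
Numerator: 1.049701 - 1 = 0.049701
FV = $4,350.00 * 0.049701 / 0.0163 = $13,263.87

$13,263.87


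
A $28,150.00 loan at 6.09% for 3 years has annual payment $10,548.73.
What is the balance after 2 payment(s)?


Formula: Balance = PV*(1+r)^k - PMT*((1+r)^k - 1)/r
Growth: (1 + 0.0609)^2 = 1.125509
Accumulated factor: ((1+r)^k - 1)/r = 2.0609
Balance = $28,150.00 * 1.125509 - $10,548.73 * 2.0609
Balance = $9,943.20

$9,943.20


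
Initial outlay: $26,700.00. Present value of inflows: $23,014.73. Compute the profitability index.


Formula: PI = PV(cash flows) / initial investment
Substituting: PI = $23,014.73 / $26,700.00
PI = 0.862

0.862


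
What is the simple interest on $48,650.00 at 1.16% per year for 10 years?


Formula: I = P * r * t
Substituting: I = $48,650.00 * 0.0116 * 10
Step: I = $48,650.00 * 0.116
I = $5,643.40

$5,643.40


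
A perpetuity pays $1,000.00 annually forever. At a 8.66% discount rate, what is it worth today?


Formula: PV = C / r
Substituting: PV = $1,000.00 / 0.0866
PV = $11,547.34

$11,547.34


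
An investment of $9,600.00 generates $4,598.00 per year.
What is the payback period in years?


Formula: Payback = investment / annual cash flow
Substituting: Payback = $9,600.00 / $4,598.00
Payback = 2.0879 years

2.0879 years


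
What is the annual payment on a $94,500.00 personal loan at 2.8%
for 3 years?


Formula: PMT = PV * r / (1 - (1+r)^(-n))
Denominator: 1 - (1 + 0.028)^(-3) = 0.079507
Numerator: $94,500.00 * 0.028 = 2646.0
PMT = 2646.0 / 0.079507 = $33,280.24

$33,280.24


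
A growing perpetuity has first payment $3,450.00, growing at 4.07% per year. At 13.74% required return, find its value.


Formula: PV = C / (r - g)
Spread: r - g = 0.1374 - 0.0407 = 0.0967
Substituting: PV = $3,450.00 / 0.0967
PV = $35,677.35

$35,677.35


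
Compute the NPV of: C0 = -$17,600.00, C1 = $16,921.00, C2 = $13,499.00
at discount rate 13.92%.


Formula: NPV = C0 + C1/(1+r) + C2/(1+r)^2
Discount C1: $16,921.00 / (1 + 0.1392) = $14,853.41
Discount C2: $13,499.00 / (1 + 0.1392)^2 = $10,401.64
NPV = -$17,600.00 + $14,853.41 + $10,401.64 = $7,655.04

$7,655.04


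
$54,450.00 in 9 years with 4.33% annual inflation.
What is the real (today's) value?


Formula: Real value = nominal / (1 + inflation)^years
Price level: (1 + 0.0433)^9 = 1.464478
Real value = $54,450.00 / 1.464478 = $37,180.48

$37,180.48


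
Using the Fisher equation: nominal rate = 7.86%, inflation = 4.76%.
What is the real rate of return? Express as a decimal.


Formula: (1 + r_real) = (1 + r_nom) / (1 + inflation)
Substituting: (1 + r_real) = 1.0786 / 1.0476
(1 + r_real) = 1.029591
r_real = 1.029591 - 1 = 0.029591

0.029591


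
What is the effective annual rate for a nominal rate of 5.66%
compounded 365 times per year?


Formula: EAR = (1 + r/m)^m - 1
Period rate: r/m = 0.0566 / 365 = 0.000155
Compounding: (1 + 0.000155)^365 = 1.058228
EAR = 1.058228 - 1 = 0.058228

0.058228


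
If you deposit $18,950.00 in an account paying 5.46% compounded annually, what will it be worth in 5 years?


Formula: FV = P * (1 + r)^n
Substituting: FV = $18,950.00 * (1 + 0.0546)^5
Growth factor: (1.0546)^5 = 1.304484
FV = $18,950.00 * 1.304484 = $24,719.98

$24,719.98


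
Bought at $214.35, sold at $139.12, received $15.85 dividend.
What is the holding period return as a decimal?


Formula: HPR = (P1 - P0 + D) / P0
Gain: $139.12 - $214.35 + $15.85 = -$59.38
HPR = -$59.38 / $214.35 = -0.277

-0.277


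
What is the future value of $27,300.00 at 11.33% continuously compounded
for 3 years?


Formula: FV = P * e^(r*t)
Exponent: r*t = 0.1133 * 3 = 0.3399
e^(0.3399) = 1.404807
FV = $27,300.00 * 1.404807 = $38,351.23

$38,351.23


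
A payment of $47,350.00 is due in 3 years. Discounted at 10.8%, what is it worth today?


Formula: PV = FV / (1 + r)^n
Substituting: PV = $47,350.00 / (1 + 0.108)^3
Discount factor: (1.108)^3 = 1.360252
PV = $47,350.00 / 1.360252 = $34,809.73

$34,809.73


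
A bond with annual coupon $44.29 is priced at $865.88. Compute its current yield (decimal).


Formula: Current yield = annual coupon / price
Substituting: CY = $44.29 / $865.88
CY = 0.05115

0.05115


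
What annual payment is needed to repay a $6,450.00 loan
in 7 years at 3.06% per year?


Formula: PMT = PV * r / (1 - (1+r)^(-n))
Denominator: 1 - (1 + 0.0306)^(-7) = 0.190216
Numerator: $6,450.00 * 0.0306 = 197.37
PMT = 197.37 / 0.190216 = $1,037.61

$1,037.61


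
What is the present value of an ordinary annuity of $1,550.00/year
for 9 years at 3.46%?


Formula: PV = PMT * (1 - (1+r)^(-n)) / r
Discount factor: (1 + 0.0346)^(-9) = 0.736288
Bracket: 1 - 0.736288 = 0.263712
PV = $1,550.00 * 0.263712 / 0.0346 = $11,813.69

$11,813.69


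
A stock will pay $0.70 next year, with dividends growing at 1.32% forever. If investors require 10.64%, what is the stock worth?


Formula: P = D1 / (r - g)
Spread: r - g = 0.1064 - 0.0132 = 0.0932
Substituting: P = $0.70 / 0.0932
P = $7.51

$7.51


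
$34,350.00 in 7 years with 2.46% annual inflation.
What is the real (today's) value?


Formula: Real value = nominal / (1 + inflation)^years
Price level: (1 + 0.0246)^7 = 1.185442
Real value = $34,350.00 / 1.185442 = $28,976.52

$28,976.52


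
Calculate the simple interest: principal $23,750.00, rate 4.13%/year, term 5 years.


Formula: I = P * r * t
Substituting: I = $23,750.00 * 0.0413 * 5
Step: I = $23,750.00 * 0.2065
I = $4,904.38

$4,904.38


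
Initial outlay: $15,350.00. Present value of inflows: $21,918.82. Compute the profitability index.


Formula: PI = PV(cash flows) / initial investment
Substituting: PI = $21,918.82 / $15,350.00
PI = 1.4279

1.4279


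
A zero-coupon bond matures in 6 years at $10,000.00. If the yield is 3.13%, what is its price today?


Formula: Price = FV / (1 + r)^n
Substituting: Price = $10,000.00 / (1 + 0.0313)^6
Discount factor: (1.0313)^6 = 1.203123
Price = $10,000.00 / 1.203123 = $8,311.70

$8,311.70


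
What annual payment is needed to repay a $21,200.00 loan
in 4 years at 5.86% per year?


Formula: PMT = PV * r / (1 - (1+r)^(-n))
Denominator: 1 - (1 + 0.0586)^(-4) = 0.203708
Numerator: $21,200.00 * 0.0586 = 1242.32
PMT = 1242.32 / 0.203708 = $6,098.54

$6,098.54


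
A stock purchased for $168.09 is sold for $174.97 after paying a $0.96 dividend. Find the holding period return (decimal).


Formula: HPR = (P1 - P0 + D) / P0
Gain: $174.97 - $168.09 + $0.96 = $7.84
HPR = $7.84 / $168.09 = 0.0466

0.0466


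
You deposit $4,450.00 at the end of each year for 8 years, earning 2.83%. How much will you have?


Formula: FV = PMT * ((1+r)^n - 1) / r
Growth factor: (1 + 0.0283)^8 = 1.25014
Numerator: 1.25014 - 1 = 0.25014
FV = $4,450.00 * 0.25014 / 0.0283 = $39,332.98

$39,332.98


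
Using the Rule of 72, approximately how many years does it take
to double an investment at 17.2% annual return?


Formula: Years ≈ 72 / r
Substituting: Years ≈ 72 / 17.2
Years ≈ 4.2

4.2 years


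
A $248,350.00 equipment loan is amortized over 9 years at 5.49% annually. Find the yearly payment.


Formula: PMT = PV * r / (1 - (1+r)^(-n))
Denominator: 1 - (1 + 0.0549)^(-9) = 0.381844
Numerator: $248,350.00 * 0.0549 = 13634.415
PMT = 13634.415 / 0.381844 = $35,706.80

$35,706.80


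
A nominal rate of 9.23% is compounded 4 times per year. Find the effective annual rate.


Formula: EAR = (1 + r/m)^m - 1
Period rate: r/m = 0.0923 / 4 = 0.023075
Compounding: (1 + 0.023075)^4 = 1.095544
EAR = 1.095544 - 1 = 0.095544

0.095544


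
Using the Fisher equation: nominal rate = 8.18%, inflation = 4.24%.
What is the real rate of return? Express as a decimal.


Formula: (1 + r_real) = (1 + r_nom) / (1 + inflation)
Substituting: (1 + r_real) = 1.0818 / 1.0424
(1 + r_real) = 1.037797
r_real = 1.037797 - 1 = 0.037797

0.037797


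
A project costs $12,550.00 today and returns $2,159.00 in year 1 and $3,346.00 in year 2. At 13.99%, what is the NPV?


Formula: NPV = C0 + C1/(1+r) + C2/(1+r)^2
Discount C1: $2,159.00 / (1 + 0.1399) = $1,894.03
Discount C2: $3,346.00 / (1 + 0.1399)^2 = $2,575.09
NPV = -$12,550.00 + $1,894.03 + $2,575.09 = -$8,080.88

-$8,080.88


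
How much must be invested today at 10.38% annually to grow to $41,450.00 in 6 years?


Formula: PV = FV / (1 + r)^n
Substituting: PV = $41,450.00 / (1 + 0.1038)^6
Discount factor: (1.1038)^6 = 1.808599
PV = $41,450.00 / 1.808599 = $22,918.29

$22,918.29


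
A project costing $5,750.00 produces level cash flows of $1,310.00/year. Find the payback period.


Formula: Payback = investment / annual cash flow
Substituting: Payback = $5,750.00 / $1,310.00
Payback = 4.3893 years

4.3893 years


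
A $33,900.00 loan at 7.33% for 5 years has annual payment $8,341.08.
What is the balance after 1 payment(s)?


Formula: Balance = PV*(1+r)^k - PMT*((1+r)^k - 1)/r
Growth: (1 + 0.0733)^1 = 1.0733
Accumulated factor: ((1+r)^k - 1)/r = 1.0
Balance = $33,900.00 * 1.0733 - $8,341.08 * 1.0
Balance = $28,043.79

$28,043.79


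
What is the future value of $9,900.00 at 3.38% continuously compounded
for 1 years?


Formula: FV = P * e^(r*t)
Exponent: r*t = 0.0338 * 1 = 0.0338
e^(0.0338) = 1.034378
FV = $9,900.00 * 1.034378 = $10,240.34

$10,240.34


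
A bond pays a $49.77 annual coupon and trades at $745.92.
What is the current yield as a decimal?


Formula: Current yield = annual coupon / price
Substituting: CY = $49.77 / $745.92
CY = 0.066723

0.066723


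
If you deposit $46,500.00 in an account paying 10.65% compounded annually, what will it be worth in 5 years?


Formula: FV = P * (1 + r)^n
Substituting: FV = $46,500.00 * (1 + 0.1065)^5
Growth factor: (1.1065)^5 = 1.658659
FV = $46,500.00 * 1.658659 = $77,127.64

$77,127.64


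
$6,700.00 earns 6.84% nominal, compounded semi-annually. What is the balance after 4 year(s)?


Formula: FV = P * (1 + r/m)^(m*t)
Period rate: r/m = 0.0684 / 2 = 0.0342
Total periods: m*t = 2 * 4 = 8
Growth factor: (1 + 0.0342)^8 = 1.308688
FV = $6,700.00 * 1.308688 = $8,768.21

$8,768.21


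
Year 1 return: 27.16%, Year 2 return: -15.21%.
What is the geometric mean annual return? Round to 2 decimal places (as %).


Formula: Geometric mean = ((1+r1)*(1+r2))^(1/2) - 1
Product: (1 + 0.2716) * (1 + -0.1521) = 1.2716 * 0.8479 = 1.07819
Square root: 1.07819^0.5 = 1.038359
Geometric mean = 1.038359 - 1 = 0.038359
As percentage: 3.84%

3.84%


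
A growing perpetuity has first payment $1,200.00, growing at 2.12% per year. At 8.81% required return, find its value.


Formula: PV = C / (r - g)
Spread: r - g = 0.0881 - 0.0212 = 0.0669
Substituting: PV = $1,200.00 / 0.0669
PV = $17,937.22

$17,937.22


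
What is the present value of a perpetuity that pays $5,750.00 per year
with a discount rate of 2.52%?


Formula: PV = C / r
Substituting: PV = $5,750.00 / 0.0252
PV = $228,174.60

$228,174.60


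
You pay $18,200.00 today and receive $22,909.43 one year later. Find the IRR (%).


Formula: IRR = C1/C0 - 1
Substituting: IRR = $22,909.43 / $18,200.00 - 1
Ratio: 1.25876 - 1 = 0.25876
IRR = 25.876%

25.876%


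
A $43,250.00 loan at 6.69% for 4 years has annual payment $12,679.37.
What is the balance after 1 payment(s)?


Formula: Balance = PV*(1+r)^k - PMT*((1+r)^k - 1)/r
Growth: (1 + 0.0669)^1 = 1.0669
Accumulated factor: ((1+r)^k - 1)/r = 1.0
Balance = $43,250.00 * 1.0669 - $12,679.37 * 1.0
Balance = $33,464.06

$33,464.06


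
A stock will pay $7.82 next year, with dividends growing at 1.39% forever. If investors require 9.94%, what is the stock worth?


Formula: P = D1 / (r - g)
Spread: r - g = 0.0994 - 0.0139 = 0.0855
Substituting: P = $7.82 / 0.0855
P = $91.46

$91.46
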